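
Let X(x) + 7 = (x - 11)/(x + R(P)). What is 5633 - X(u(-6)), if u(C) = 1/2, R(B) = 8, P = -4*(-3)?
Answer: 95901/17 ≈ 5641.2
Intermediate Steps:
P = 12
u(C) = ½
X(x) = -7 + (-11 + x)/(8 + x) (X(x) = -7 + (x - 11)/(x + 8) = -7 + (-11 + x)/(8 + x))
5633 - X(u(-6)) = 5633 - (-67 - 6*½)/(8 + ½) = 5633 - (-67 - 3)/17/2 = 5633 - 2*(-70)/17 = 5633 - 1*(-140/17) = 5633 + 140/17 = 95901/17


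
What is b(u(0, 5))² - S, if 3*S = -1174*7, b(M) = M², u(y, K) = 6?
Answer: 12106/3 ≈ 4035.3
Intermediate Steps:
S = -8218/3 (S = (-1174*7)/3 = (⅓)*(-8218) = -8218/3 ≈ -2739.3)
b(u(0, 5))² - S = (6²)² - 1*(-8218/3) = 36² + 8218/3 = 1296 + 8218/3 = 12106/3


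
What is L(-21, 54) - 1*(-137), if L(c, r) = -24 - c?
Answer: 134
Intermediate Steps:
L(-21, 54) - 1*(-137) = (-24 - 1*(-21)) - 1*(-137) = (-24 + 21) + 137 = -3 + 137 = 134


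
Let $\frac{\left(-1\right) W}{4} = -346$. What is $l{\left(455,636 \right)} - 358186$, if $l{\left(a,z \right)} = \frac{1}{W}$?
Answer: $- \frac{495729423}{1384} \approx -3.5819 \cdot 10^{5}$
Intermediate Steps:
$W = 1384$ ($W = \left(-4\right) \left(-346\right) = 1384$)
$l{\left(a,z \right)} = \frac{1}{1384}$
$l{\left(455,636 \right)} - 358186 = \frac{1}{1384} - 358186 = - \frac{495729423}{1384}$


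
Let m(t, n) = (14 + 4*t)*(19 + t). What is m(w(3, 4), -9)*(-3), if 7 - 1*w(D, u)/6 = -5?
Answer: -82446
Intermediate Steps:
w(D, u) = 72 (w(D, u) = 42 - 6*(-5) = 42 + 30 = 72)
m(w(3, 4), -9)*(-3) = (266 + 4*72**2 + 90*72)*(-3) = (266 + 4*5184 + 6480)*(-3) = (266 + 20736 + 6480)*(-3) = 27482*(-3) = -82446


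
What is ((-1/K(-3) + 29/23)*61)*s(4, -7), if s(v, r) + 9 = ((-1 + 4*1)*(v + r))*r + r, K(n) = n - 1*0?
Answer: 315370/69 ≈ 4570.6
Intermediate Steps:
K(n) = n (K(n) = n + 0 = n)
s(v, r) = -9 + r + r*(3*r + 3*v) (s(v, r) = -9 + (((-1 + 4*1)*(v + r))*r + r) = -9 + (((-1 + 4)*(r + v))*r + r) = -9 + ((3*(r + v))*r + r) = -9 + ((3*r + 3*v)*r + r) = -9 + (r*(3*r + 3*v) + r) = -9 + (r + r*(3*r + 3*v)) = -9 + r + r*(3*r + 3*v))
((-1/K(-3) + 29/23)*61)*s(4, -7) = ((-1/(-3) + 29/23)*61)*(-9 - 7 + 3*(-7)**2 + 3*(-7)*4) = ((-1*(-1/3) + 29*(1/23))*61)*(-9 - 7 + 3*49 - 84) = ((1/3 + 29/23)*61)*(-9 - 7 + 147 - 84) = ((110/69)*61)*47 = (6710/69)*47 = 315370/69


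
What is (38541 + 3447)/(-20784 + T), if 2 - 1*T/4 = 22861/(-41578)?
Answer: -145481422/71977757 ≈ -2.0212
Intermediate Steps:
T = 212034/20789 (T = 8 - 91444/(-41578) = 8 - 91444*(-1)/41578 = 8 - 4*(-22861/41578) = 8 + 45722/20789 = 212034/20789 ≈ 10.199)
(38541 + 3447)/(-20784 + T) = (38541 + 3447)/(-20784 + 212034/20789) = 41988/(-431866542/20789) = 41988*(-20789/431866542) = -145481422/71977757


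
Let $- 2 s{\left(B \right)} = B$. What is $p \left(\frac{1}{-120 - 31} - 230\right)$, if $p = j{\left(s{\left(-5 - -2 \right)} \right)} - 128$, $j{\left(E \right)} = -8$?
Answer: $\frac{4723416}{151} \approx 31281.0$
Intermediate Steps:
$s{\left(B \right)} = - \frac{B}{2}$
$p = -136$ ($p = -8 - 128 = -136$)
$p \left(\frac{1}{-120 - 31} - 230\right) = - 136 \left(\frac{1}{-120 - 31} - 230\right) = - 136 \left(\frac{1}{-151} - 230\right) = - 136 \left(- \frac{1}{151} - 230\right) = \left(-136\right) \left(- \frac{34731}{151}\right) = \frac{4723416}{151}$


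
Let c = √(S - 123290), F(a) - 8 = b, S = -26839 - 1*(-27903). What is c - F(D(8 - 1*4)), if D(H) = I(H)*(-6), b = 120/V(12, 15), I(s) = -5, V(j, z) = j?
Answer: -18 + I*√122226 ≈ -18.0 + 349.61*I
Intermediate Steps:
b = 10 (b = 120/12 = 120*(1/12) = 10)
S = 1064 (S = -26839 + 27903 = 1064)
D(H) = 30 (D(H) = -5*(-6) = 30)
F(a) = 18 (F(a) = 8 + 10 = 18)
c = I*√122226 (c = √(1064 - 123290) = √(-122226) = I*√122226 ≈ 349.61*I)
c - F(D(8 - 1*4)) = I*√122226 - 1*18 = I*√122226 - 18 = -18 + I*√122226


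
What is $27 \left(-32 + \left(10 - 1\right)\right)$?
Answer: $-621$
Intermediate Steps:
$27 \left(-32 + \left(10 - 1\right)\right) = 27 \left(-32 + 9\right) = 27 \left(-23\right) = -621$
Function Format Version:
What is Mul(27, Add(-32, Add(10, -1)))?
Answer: -621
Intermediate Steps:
Mul(27, Add(-32, Add(10, -1))) = Mul(27, Add(-32, 9)) = Mul(27, -23) = -621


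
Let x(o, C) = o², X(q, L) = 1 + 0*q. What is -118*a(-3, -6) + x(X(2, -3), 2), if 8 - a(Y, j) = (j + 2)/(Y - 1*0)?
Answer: -2357/3 ≈ -785.67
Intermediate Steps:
X(q, L) = 1 (X(q, L) = 1 + 0 = 1)
a(Y, j) = 8 - (2 + j)/Y (a(Y, j) = 8 - (j + 2)/(Y - 1*0) = 8 - (2 + j)/(Y + 0) = 8 - (2 + j)/Y)
-118*a(-3, -6) + x(X(2, -3), 2) = -118*(-2 - 1*(-6) + 8*(-3))/(-3) + 1² = -(-118)*(-2 + 6 - 24)/3 + 1 = -(-118)*(-20)/3 + 1 = -118*20/3 + 1 = -2360/3 + 1 = -2357/3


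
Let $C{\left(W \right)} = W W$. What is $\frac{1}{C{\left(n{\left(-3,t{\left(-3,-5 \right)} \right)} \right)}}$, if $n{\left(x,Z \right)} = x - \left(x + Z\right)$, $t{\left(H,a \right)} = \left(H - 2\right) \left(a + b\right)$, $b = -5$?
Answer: $\frac{1}{2500} \approx 0.0004$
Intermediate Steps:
$t{\left(H,a \right)} = \left(-5 + a\right) \left(-2 + H\right)$ ($t{\left(H,a \right)} = \left(H - 2\right) \left(a - 5\right) = \left(-2 + H\right) \left(-5 + a\right) = \left(-5 + a\right) \left(-2 + H\right)$)
$n{\left(x,Z \right)} = - Z$ ($n{\left(x,Z \right)} = x - \left(Z + x\right) = - Z$)
$C{\left(W \right)} = W^{2}$
$\frac{1}{C{\left(n{\left(-3,t{\left(-3,-5 \right)} \right)} \right)}} = \frac{1}{\left(- (10 - -15 - -10 - -15)\right)^{2}} = \frac{1}{\left(- (10 + 15 + 10 + 15)\right)^{2}} = \frac{1}{\left(\left(-1\right) 50\right)^{2}} = \frac{1}{\left(-50\right)^{2}} = \frac{1}{2500}$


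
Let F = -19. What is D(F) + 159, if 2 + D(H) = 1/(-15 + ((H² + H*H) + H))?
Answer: 108017/688 ≈ 157.00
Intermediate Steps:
D(H) = -2 + 1/(-15 + H + 2*H²) (D(H) = -2 + 1/(-15 + ((H² + H*H) + H)) = -2 + 1/(-15 + ((H² + H²) + H)) = -2 + 1/(-15 + (2*H² + H)) = -2 + 1/(-15 + (H + 2*H²)) = -2 + 1/(-15 + H + 2*H²))
D(F) + 159 = (31 - 4*(-19)² - 2*(-19))/(-15 - 19 + 2*(-19)²) + 159 = (31 - 4*361 + 38)/(-15 - 19 + 2*361) + 159 = (31 - 1444 + 38)/(-15 - 19 + 722) + 159 = -1375/688 + 159 = 108017/688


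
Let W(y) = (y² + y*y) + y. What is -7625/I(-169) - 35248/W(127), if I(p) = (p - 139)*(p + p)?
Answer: -3916393417/3371408040 ≈ -1.1616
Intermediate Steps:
I(p) = 2*p*(-139 + p) (I(p) = (-139 + p)*(2*p) = 2*p*(-139 + p))
W(y) = y + 2*y² (W(y) = (y² + y²) + y = 2*y² + y = y + 2*y²)
-7625/I(-169) - 35248/W(127) = -7625*(-1/(338*(-139 - 169))) - 35248*1/(127*(1 + 2*127)) = -7625/(2*(-169)*(-308)) - 35248*1/(127*(1 + 254)) = -7625/104104 - 35248/(127*255) = -7625*1/104104 - 35248/32385 = -7625/104104 - 35248*1/32385 = -7625/104104 - 35248/32385 = -3916393417/3371408040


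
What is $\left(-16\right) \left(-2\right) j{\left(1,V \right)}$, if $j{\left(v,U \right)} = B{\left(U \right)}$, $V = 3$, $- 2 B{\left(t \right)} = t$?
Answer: $-48$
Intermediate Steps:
$B{\left(t \right)} = - \frac{t}{2}$
$j{\left(v,U \right)} = - \frac{U}{2}$
$\left(-16\right) \left(-2\right) j{\left(1,V \right)} = \left(-16\right) \left(-2\right) \left(\left(- \frac{1}{2}\right) 3\right) = 32 \left(- \frac{3}{2}\right) = -48$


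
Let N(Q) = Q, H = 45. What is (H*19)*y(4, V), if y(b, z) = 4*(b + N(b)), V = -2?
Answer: 27360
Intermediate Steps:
y(b, z) = 8*b (y(b, z) = 4*(b + b) = 4*(2*b) = 8*b)
(H*19)*y(4, V) = (45*19)*(8*4) = 855*32 = 27360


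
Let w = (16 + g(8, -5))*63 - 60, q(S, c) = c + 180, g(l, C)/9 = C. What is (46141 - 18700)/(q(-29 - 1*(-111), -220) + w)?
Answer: -27441/1927 ≈ -14.240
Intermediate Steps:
g(l, C) = 9*C
q(S, c) = 180 + c
w = -1887 (w = (16 + 9*(-5))*63 - 60 = (16 - 45)*63 - 60 = -29*63 - 60 = -1827 - 60 = -1887)
(46141 - 18700)/(q(-29 - 1*(-111), -220) + w) = (46141 - 18700)/((180 - 220) - 1887) = 27441/(-40 - 1887) = 27441/(-1927) = 27441*(-1/1927) = -27441/1927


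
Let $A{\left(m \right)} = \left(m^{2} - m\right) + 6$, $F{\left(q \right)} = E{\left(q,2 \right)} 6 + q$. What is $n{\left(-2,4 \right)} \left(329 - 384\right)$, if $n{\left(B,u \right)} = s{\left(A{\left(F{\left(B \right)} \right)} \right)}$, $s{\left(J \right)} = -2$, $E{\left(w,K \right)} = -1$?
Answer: $110$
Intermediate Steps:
$F{\left(q \right)} = -6 + q$ ($F{\left(q \right)} = \left(-1\right) 6 + q = -6 + q$)
$A{\left(m \right)} = 6 + m^{2} - m$
$n{\left(B,u \right)} = -2$
$n{\left(-2,4 \right)} \left(329 - 384\right) = - 2 \left(329 - 384\right) = \left(-2\right) \left(-55\right) = 110$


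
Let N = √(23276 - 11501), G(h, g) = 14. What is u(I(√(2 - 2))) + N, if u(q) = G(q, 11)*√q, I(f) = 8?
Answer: 5*√471 + 28*√2 ≈ 148.11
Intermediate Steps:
u(q) = 14*√q
N = 5*√471 (N = √11775 = 5*√471 ≈ 108.51)
u(I(√(2 - 2))) + N = 14*√8 + 5*√471 = 14*(2*√2) + 5*√471 = 28*√2 + 5*√471 = 5*√471 + 28*√2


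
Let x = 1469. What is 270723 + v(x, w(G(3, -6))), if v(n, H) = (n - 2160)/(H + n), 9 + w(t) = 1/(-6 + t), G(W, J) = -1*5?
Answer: 4347533056/16059 ≈ 2.7072e+5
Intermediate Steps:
G(W, J) = -5
w(t) = -9 + 1/(-6 + t)
v(n, H) = (-2160 + n)/(H + n)
270723 + v(x, w(G(3, -6))) = 270723 + (-2160 + 1469)/((55 - 9*(-5))/(-6 - 5) + 1469) = 270723 - 691/((55 + 45)/(-11) + 1469) = 270723 - 691/(-1/11*100 + 1469) = 270723 - 691/(-100/11 + 1469) = 270723 - 691/(16059/11) = 270723 + (11/16059)*(-691) = 270723 - 7601/16059 = 4347533056/16059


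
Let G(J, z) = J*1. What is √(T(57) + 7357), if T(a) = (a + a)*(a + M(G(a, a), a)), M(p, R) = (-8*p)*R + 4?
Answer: I*√2948777 ≈ 1717.2*I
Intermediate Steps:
G(J, z) = J
M(p, R) = 4 - 8*R*p (M(p, R) = -8*R*p + 4 = 4 - 8*R*p)
T(a) = 2*a*(4 + a - 8*a²) (T(a) = (a + a)*(a + (4 - 8*a*a)) = (2*a)*(a + (4 - 8*a²)) = (2*a)*(4 + a - 8*a²) = 2*a*(4 + a - 8*a²))
√(T(57) + 7357) = √(2*57*(4 + 57 - 8*57²) + 7357) = √(2*57*(4 + 57 - 8*3249) + 7357) = √(2*57*(4 + 57 - 25992) + 7357) = √(2*57*(-25931) + 7357) = √(-2956134 + 7357) = √(-2948777) = I*√2948777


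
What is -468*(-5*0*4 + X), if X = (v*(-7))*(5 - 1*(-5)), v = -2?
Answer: -65520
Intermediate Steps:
X = 140 (X = (-2*(-7))*(5 - 1*(-5)) = 14*(5 + 5) = 14*10 = 140)
-468*(-5*0*4 + X) = -468*(-5*0*4 + 140) = -468*(0*4 + 140) = -468*(0 + 140) = -468*140 = -65520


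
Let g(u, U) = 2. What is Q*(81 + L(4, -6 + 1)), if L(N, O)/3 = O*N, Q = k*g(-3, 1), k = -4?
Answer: -168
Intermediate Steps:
Q = -8 (Q = -4*2 = -8)
L(N, O) = 3*N*O (L(N, O) = 3*(O*N) = 3*(N*O) = 3*N*O)
Q*(81 + L(4, -6 + 1)) = -8*(81 + 3*4*(-6 + 1)) = -8*(81 + 3*4*(-5)) = -8*(81 - 60) = -8*21 = -168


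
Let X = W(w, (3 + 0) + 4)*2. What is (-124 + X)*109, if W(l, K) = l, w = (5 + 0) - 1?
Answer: -12644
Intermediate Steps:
w = 4 (w = 5 - 1 = 4)
X = 8 (X = 4*2 = 8)
(-124 + X)*109 = (-124 + 8)*109 = -116*109 = -12644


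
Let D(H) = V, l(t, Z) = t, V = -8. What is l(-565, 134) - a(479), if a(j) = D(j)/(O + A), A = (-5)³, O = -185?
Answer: -87579/155 ≈ -565.03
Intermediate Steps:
D(H) = -8
A = -125
a(j) = 4/155 (a(j) = -8/(-185 - 125) = -8/(-310) = -8*(-1/310) = 4/155)
l(-565, 134) - a(479) = -565 - 1*4/155 = -565 - 4/155 = -87579/155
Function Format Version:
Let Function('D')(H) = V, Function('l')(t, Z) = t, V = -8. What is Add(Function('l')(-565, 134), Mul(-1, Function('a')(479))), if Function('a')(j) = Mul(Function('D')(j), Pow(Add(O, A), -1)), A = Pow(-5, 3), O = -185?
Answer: Rational(-87579, 155) ≈ -565.03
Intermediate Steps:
Function('D')(H) = -8
A = -125
Function('a')(j) = Rational(4, 155) (Function('a')(j) = Mul(-8, Pow(Add(-185, -125), -1)) = Mul(-8, Pow(-310, -1)) = Mul(-8, Rational(-1, 310)) = Rational(4, 155))
Add(Function('l')(-565, 134), Mul(-1, Function('a')(479))) = Add(-565, Mul(-1, Rational(4, 155))) = Add(-565, Rational(-4, 155)) = Rational(-87579, 155)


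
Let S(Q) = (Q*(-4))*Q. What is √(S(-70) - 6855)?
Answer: I*√26455 ≈ 162.65*I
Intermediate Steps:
S(Q) = -4*Q² (S(Q) = (-4*Q)*Q = -4*Q²)
√(S(-70) - 6855) = √(-4*(-70)² - 6855) = √(-4*4900 - 6855) = √(-19600 - 6855) = √(-26455) = I*√26455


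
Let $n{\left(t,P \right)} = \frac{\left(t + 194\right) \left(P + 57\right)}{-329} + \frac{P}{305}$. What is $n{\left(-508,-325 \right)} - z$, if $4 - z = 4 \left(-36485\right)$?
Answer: $- \frac{2934104793}{20069} \approx -1.462 \cdot 10^{5}$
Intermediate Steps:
$n{\left(t,P \right)} = \frac{P}{305} - \frac{\left(57 + P\right) \left(194 + t\right)}{329}$ ($n{\left(t,P \right)} = \left(194 + t\right) \left(57 + P\right) \left(- \frac{1}{329}\right) + P \frac{1}{305} = \left(57 + P\right) \left(194 + t\right) \left(- \frac{1}{329}\right) + \frac{P}{305} = - \frac{\left(57 + P\right) \left(194 + t\right)}{329} + \frac{P}{305} = \frac{P}{305} - \frac{\left(57 + P\right) \left(194 + t\right)}{329}$)
$z = 145944$ ($z = 4 - 4 \left(-36485\right) = 4 - -145940 = 4 + 145940 = 145944$)
$n{\left(-508,-325 \right)} - z = \left(- \frac{11058}{329} - - \frac{3824665}{20069} - - \frac{28956}{329} - \left(- \frac{325}{329}\right) \left(-508\right)\right) - 145944 = \left(- \frac{11058}{329} + \frac{3824665}{20069} + \frac{28956}{329} - \frac{165100}{329}\right) - 145944 = - \frac{5154657}{20069} - 145944 = - \frac{2934104793}{20069}$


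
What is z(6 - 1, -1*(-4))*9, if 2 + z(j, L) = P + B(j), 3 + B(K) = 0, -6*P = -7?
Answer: -69/2 ≈ -34.500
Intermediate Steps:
P = 7/6 (P = -⅙*(-7) = 7/6 ≈ 1.1667)
B(K) = -3 (B(K) = -3 + 0 = -3)
z(j, L) = -23/6 (z(j, L) = -2 + (7/6 - 3) = -2 - 11/6 = -23/6)
z(6 - 1, -1*(-4))*9 = -23/6*9 = -69/2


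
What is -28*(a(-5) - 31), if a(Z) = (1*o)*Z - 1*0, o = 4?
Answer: 1428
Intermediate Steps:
a(Z) = 4*Z (a(Z) = (1*4)*Z - 1*0 = 4*Z + 0 = 4*Z)
-28*(a(-5) - 31) = -28*(4*(-5) - 31) = -28*(-20 - 31) = -28*(-51) = 1428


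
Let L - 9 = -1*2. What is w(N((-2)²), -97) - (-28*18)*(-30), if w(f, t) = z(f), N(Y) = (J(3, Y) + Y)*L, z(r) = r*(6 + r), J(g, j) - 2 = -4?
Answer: -14840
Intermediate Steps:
J(g, j) = -2 (J(g, j) = 2 - 4 = -2)
L = 7 (L = 9 - 1*2 = 9 - 2 = 7)
N(Y) = -14 + 7*Y (N(Y) = (-2 + Y)*7 = -14 + 7*Y)
w(f, t) = f*(6 + f)
w(N((-2)²), -97) - (-28*18)*(-30) = (-14 + 7*(-2)²)*(6 + (-14 + 7*(-2)²)) - (-28*18)*(-30) = (-14 + 7*4)*(6 + (-14 + 7*4)) - (-504)*(-30) = (-14 + 28)*(6 + (-14 + 28)) - 1*15120 = 14*(6 + 14) - 15120 = 14*20 - 15120 = 280 - 15120 = -14840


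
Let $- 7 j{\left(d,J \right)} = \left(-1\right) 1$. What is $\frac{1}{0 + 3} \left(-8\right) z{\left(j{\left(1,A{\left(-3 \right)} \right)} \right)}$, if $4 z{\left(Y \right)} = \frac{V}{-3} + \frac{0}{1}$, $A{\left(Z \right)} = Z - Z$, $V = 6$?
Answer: $\frac{4}{3} \approx 1.3333$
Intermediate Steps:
$A{\left(Z \right)} = 0$
$j{\left(d,J \right)} = \frac{1}{7}$ ($j{\left(d,J \right)} = - \frac{\left(-1\right) 1}{7} = \left(- \frac{1}{7}\right) \left(-1\right) = \frac{1}{7}$)
$z{\left(Y \right)} = - \frac{1}{2}$ ($z{\left(Y \right)} = \frac{\frac{6}{-3} + \frac{0}{1}}{4} = \frac{6 \left(- \frac{1}{3}\right) + 0 \cdot 1}{4} = \frac{-2 + 0}{4} = \frac{1}{4} \left(-2\right) = - \frac{1}{2}$)
$\frac{1}{0 + 3} \left(-8\right) z{\left(j{\left(1,A{\left(-3 \right)} \right)} \right)} = \frac{1}{0 + 3} \left(-8\right) \left(- \frac{1}{2}\right) = \frac{1}{3} \left(-8\right) \left(- \frac{1}{2}\right) = \left(- \frac{8}{3}\right) \left(- \frac{1}{2}\right) = \frac{4}{3}$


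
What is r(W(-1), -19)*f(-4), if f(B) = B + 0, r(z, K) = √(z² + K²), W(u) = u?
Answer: -4*√362 ≈ -76.105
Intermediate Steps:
r(z, K) = √(K² + z²)
f(B) = B
r(W(-1), -19)*f(-4) = √((-19)² + (-1)²)*(-4) = √(361 + 1)*(-4) = √362*(-4) = -4*√362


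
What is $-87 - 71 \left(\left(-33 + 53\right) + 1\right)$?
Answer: $-1578$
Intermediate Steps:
$-87 - 71 \left(\left(-33 + 53\right) + 1\right) = -87 - 71 \left(20 + 1\right) = -87 - 1491 = -1578$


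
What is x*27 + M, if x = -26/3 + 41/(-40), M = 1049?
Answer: 31493/40 ≈ 787.33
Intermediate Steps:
x = -1163/120 (x = -26*⅓ + 41*(-1/40) = -26/3 - 41/40 = -1163/120 ≈ -9.6917)
x*27 + M = -1163/120*27 + 1049 = -10467/40 + 1049 = 31493/40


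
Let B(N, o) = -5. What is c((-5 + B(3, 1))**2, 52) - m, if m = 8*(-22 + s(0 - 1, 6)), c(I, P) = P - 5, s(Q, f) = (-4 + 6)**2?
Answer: 191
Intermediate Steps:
s(Q, f) = 4 (s(Q, f) = 2**2 = 4)
c(I, P) = -5 + P
m = -144 (m = 8*(-22 + 4) = 8*(-18) = -144)
c((-5 + B(3, 1))**2, 52) - m = (-5 + 52) - 1*(-144) = 47 + 144 = 191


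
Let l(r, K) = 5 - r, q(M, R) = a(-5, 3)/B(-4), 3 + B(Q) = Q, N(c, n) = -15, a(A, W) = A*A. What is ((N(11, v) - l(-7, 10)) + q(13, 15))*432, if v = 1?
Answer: -92448/7 ≈ -13207.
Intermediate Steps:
a(A, W) = A²
B(Q) = -3 + Q
q(M, R) = -25/7 (q(M, R) = (-5)²/(-3 - 4) = 25/(-7) = 25*(-⅐) = -25/7)
((N(11, v) - l(-7, 10)) + q(13, 15))*432 = ((-15 - (5 - 1*(-7))) - 25/7)*432 = ((-15 - (5 + 7)) - 25/7)*432 = ((-15 - 1*12) - 25/7)*432 = ((-15 - 12) - 25/7)*432 = (-27 - 25/7)*432 = -214/7*432 = -92448/7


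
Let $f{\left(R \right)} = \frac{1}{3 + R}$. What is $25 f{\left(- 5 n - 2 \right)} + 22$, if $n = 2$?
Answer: $\frac{173}{9} \approx 19.222$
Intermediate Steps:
$25 f{\left(- 5 n - 2 \right)} + 22 = \frac{25}{3 - 12} + 22 = \frac{25}{-9} + 22 = 25 \left(- \frac{1}{9}\right) + 22 = - \frac{25}{9} + 22 = \frac{173}{9}$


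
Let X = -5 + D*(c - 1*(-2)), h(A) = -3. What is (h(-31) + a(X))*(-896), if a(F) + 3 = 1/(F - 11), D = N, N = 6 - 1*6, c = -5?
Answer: 5432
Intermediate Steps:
N = 0 (N = 6 - 6 = 0)
D = 0
X = -5 (X = -5 + 0*(-5 - 1*(-2)) = -5 + 0*(-5 + 2) = -5 + 0*(-3) = -5 + 0 = -5)
a(F) = -3 + 1/(-11 + F) (a(F) = -3 + 1/(F - 11) = -3 + 1/(-11 + F))
(h(-31) + a(X))*(-896) = (-3 + (34 - 3*(-5))/(-11 - 5))*(-896) = (-3 + (34 + 15)/(-16))*(-896) = (-3 - 1/16*49)*(-896) = (-3 - 49/16)*(-896) = -97/16*(-896) = 5432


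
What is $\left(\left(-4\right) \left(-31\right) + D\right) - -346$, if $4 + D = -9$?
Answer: $457$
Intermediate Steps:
$D = -13$ ($D = -4 - 9 = -13$)
$\left(\left(-4\right) \left(-31\right) + D\right) - -346 = \left(\left(-4\right) \left(-31\right) - 13\right) - -346 = \left(124 - 13\right) + 346 = 111 + 346 = 457$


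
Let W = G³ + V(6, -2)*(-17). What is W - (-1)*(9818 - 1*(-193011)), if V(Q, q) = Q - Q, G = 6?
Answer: 203045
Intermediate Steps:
V(Q, q) = 0
W = 216 (W = 6³ + 0*(-17) = 216 + 0 = 216)
W - (-1)*(9818 - 1*(-193011)) = 216 - (-1)*(9818 - 1*(-193011)) = 216 - (-1)*(9818 + 193011) = 216 - (-1)*202829 = 216 - 1*(-202829) = 216 + 202829 = 203045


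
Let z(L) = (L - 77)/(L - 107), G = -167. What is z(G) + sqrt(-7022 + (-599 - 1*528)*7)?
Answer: 122/137 + I*sqrt(14911) ≈ 0.89051 + 122.11*I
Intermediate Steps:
z(L) = (-77 + L)/(-107 + L)
z(G) + sqrt(-7022 + (-599 - 1*528)*7) = (-77 - 167)/(-107 - 167) + sqrt(-7022 + (-599 - 1*528)*7) = -244/(-274) + sqrt(-7022 + (-599 - 528)*7) = -1/274*(-244) + sqrt(-7022 - 1127*7) = 122/137 + sqrt(-7022 - 7889) = 122/137 + sqrt(-14911) = 122/137 + I*sqrt(14911)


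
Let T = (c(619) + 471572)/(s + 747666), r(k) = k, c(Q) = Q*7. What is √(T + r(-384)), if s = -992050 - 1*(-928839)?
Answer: 3*I*√798089177337/136891 ≈ 19.578*I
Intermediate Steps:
c(Q) = 7*Q
s = -63211 (s = -992050 + 928839 = -63211)
T = 95181/136891 (T = (7*619 + 471572)/(-63211 + 747666) = (4333 + 471572)/684455 = 475905*(1/684455) = 95181/136891 ≈ 0.69530)
√(T + r(-384)) = √(95181/136891 - 384) = √(-52470963/136891) = 3*I*√798089177337/136891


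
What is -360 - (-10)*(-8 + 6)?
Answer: -380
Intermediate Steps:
-360 - (-10)*(-8 + 6) = -360 - (-10)*(-2) = -360 - 1*20 = -360 - 20 = -380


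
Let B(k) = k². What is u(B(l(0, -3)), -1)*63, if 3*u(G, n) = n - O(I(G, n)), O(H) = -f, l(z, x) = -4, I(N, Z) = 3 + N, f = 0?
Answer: -21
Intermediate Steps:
O(H) = 0 (O(H) = -1*0 = 0)
u(G, n) = n/3 (u(G, n) = (n - 1*0)/3 = (n + 0)/3 = n/3)
u(B(l(0, -3)), -1)*63 = ((⅓)*(-1))*63 = -⅓*63 = -21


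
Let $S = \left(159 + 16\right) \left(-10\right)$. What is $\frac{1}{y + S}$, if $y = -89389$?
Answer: $- \frac{1}{91139} \approx -1.0972 \cdot 10^{-5}$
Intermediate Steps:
$S = -1750$ ($S = 175 \left(-10\right) = -1750$)
$\frac{1}{y + S} = \frac{1}{-89389 - 1750} = \frac{1}{-91139} = - \frac{1}{91139}$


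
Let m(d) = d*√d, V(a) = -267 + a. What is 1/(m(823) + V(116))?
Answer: 151/557418966 + 823*√823/557418966 ≈ 4.2627e-5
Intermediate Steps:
m(d) = d^(3/2)
1/(m(823) + V(116)) = 1/(823^(3/2) + (-267 + 116)) = 1/(823*√823 - 151) = 1/(-151 + 823*√823)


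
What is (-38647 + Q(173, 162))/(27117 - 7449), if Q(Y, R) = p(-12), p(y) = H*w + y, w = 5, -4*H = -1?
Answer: -154631/78672 ≈ -1.9655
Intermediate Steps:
H = ¼ (H = -¼*(-1) = ¼ ≈ 0.25000)
p(y) = 5/4 + y (p(y) = (¼)*5 + y = 5/4 + y)
Q(Y, R) = -43/4 (Q(Y, R) = 5/4 - 12 = -43/4)
(-38647 + Q(173, 162))/(27117 - 7449) = (-38647 - 43/4)/(27117 - 7449) = -154631/4/19668 = -154631/4*1/19668 = -154631/78672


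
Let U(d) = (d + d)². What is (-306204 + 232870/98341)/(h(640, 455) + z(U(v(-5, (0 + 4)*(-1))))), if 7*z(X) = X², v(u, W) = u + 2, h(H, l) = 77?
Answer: -210785222858/180455735 ≈ -1168.1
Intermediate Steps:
v(u, W) = 2 + u
U(d) = 4*d² (U(d) = (2*d)² = 4*d²)
z(X) = X²/7
(-306204 + 232870/98341)/(h(640, 455) + z(U(v(-5, (0 + 4)*(-1))))) = (-306204 + 232870/98341)/(77 + (4*(2 - 5)²)²/7) = (-306204 + 232870*(1/98341))/(77 + (4*(-3)²)²/7) = (-306204 + 232870/98341)/(77 + (4*9)²/7) = -30112174694/(98341*(77 + (⅐)*36²)) = -30112174694/(98341*(77 + (⅐)*1296)) = -30112174694/(98341*(77 + 1296/7)) = -30112174694/(98341*1835/7) = -30112174694/98341*7/1835 = -210785222858/180455735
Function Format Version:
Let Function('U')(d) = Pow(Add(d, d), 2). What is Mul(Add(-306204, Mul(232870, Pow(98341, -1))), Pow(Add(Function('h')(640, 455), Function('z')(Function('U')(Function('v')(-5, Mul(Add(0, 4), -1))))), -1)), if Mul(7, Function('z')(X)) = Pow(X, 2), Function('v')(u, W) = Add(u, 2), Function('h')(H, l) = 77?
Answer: Rational(-210785222858, 180455735) ≈ -1168.1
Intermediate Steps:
Function('v')(u, W) = Add(2, u)
Function('U')(d) = Mul(4, Pow(d, 2)) (Function('U')(d) = Pow(Mul(2, d), 2) = Mul(4, Pow(d, 2)))
Function('z')(X) = Mul(Rational(1, 7), Pow(X, 2))
Mul(Add(-306204, Mul(232870, Pow(98341, -1))), Pow(Add(Function('h')(640, 455), Function('z')(Function('U')(Function('v')(-5, Mul(Add(0, 4), -1))))), -1)) = Mul(Add(-306204, Mul(232870, Pow(98341, -1))), Pow(Add(77, Mul(Rational(1, 7), Pow(Mul(4, Pow(Add(2, -5), 2)), 2))), -1)) = Mul(Add(-306204, Mul(232870, Rational(1, 98341))), Pow(Add(77, Mul(Rational(1, 7), Pow(Mul(4, Pow(-3, 2)), 2))), -1)) = Mul(Add(-306204, Rational(232870, 98341)), Pow(Add(77, Mul(Rational(1, 7), Pow(Mul(4, 9), 2))), -1)) = Mul(Rational(-30112174694, 98341), Pow(Add(77, Mul(Rational(1, 7), Pow(36, 2))), -1)) = Mul(Rational(-30112174694, 98341), Pow(Add(77, Mul(Rational(1, 7), 1296)), -1)) = Mul(Rational(-30112174694, 98341), Pow(Add(77, Rational(1296, 7)), -1)) = Mul(Rational(-30112174694, 98341), Pow(Rational(1835, 7), -1)) = Mul(Rational(-30112174694, 98341), Rational(7, 1835)) = Rational(-210785222858, 180455735)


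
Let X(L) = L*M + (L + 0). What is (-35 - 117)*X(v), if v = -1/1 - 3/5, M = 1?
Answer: 2432/5 ≈ 486.40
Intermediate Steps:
v = -8/5 (v = -1*1 - 3*1/5 = -1 - 3/5 = -8/5 ≈ -1.6000)
X(L) = 2*L (X(L) = L*1 + (L + 0) = L + L = 2*L)
(-35 - 117)*X(v) = (-35 - 117)*(2*(-8/5)) = -152*(-16/5) = 2432/5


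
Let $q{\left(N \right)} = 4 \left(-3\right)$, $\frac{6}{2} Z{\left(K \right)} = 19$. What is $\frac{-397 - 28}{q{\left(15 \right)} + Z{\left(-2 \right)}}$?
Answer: $75$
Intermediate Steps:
$Z{\left(K \right)} = \frac{19}{3}$ ($Z{\left(K \right)} = \frac{1}{3} \cdot 19 = \frac{19}{3}$)
$q{\left(N \right)} = -12$
$\frac{-397 - 28}{q{\left(15 \right)} + Z{\left(-2 \right)}} = \frac{-397 - 28}{-12 + \frac{19}{3}} = - \frac{425}{- \frac{17}{3}} = \left(-425\right) \left(- \frac{3}{17}\right) = 75$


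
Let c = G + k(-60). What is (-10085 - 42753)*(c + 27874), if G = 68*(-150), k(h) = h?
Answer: -930688532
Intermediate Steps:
G = -10200
c = -10260 (c = -10200 - 60 = -10260)
(-10085 - 42753)*(c + 27874) = (-10085 - 42753)*(-10260 + 27874) = -52838*17614 = -930688532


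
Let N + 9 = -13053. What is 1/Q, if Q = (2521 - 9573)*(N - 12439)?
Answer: 1/179833052 ≈ 5.5607e-9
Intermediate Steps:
N = -13062 (N = -9 - 13053 = -13062)
Q = 179833052 (Q = (2521 - 9573)*(-13062 - 12439) = -7052*(-25501) = 179833052)
1/Q = 1/179833052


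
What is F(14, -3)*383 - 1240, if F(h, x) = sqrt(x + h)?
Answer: -1240 + 383*sqrt(11) ≈ 30.267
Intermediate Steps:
F(h, x) = sqrt(h + x)
F(14, -3)*383 - 1240 = sqrt(14 - 3)*383 - 1240 = sqrt(11)*383 - 1240 = 383*sqrt(11) - 1240 = -1240 + 383*sqrt(11)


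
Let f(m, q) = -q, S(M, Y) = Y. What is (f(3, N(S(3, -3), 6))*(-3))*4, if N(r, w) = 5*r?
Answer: -180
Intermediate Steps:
(f(3, N(S(3, -3), 6))*(-3))*4 = (-5*(-3)*(-3))*4 = (-1*(-15)*(-3))*4 = (15*(-3))*4 = -45*4 = -180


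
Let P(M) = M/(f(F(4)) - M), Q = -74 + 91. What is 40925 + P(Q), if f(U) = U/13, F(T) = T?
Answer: 8880504/217 ≈ 40924.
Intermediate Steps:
f(U) = U/13 (f(U) = U*(1/13) = U/13)
Q = 17
P(M) = M/(4/13 - M) (P(M) = M/((1/13)*4 - M) = M/(4/13 - M))
40925 + P(Q) = 40925 - 13*17/(-4 + 13*17) = 40925 - 13*17/(-4 + 221) = 40925 - 13*17/217 = 40925 - 13*17*1/217 = 40925 - 221/217 = 8880504/217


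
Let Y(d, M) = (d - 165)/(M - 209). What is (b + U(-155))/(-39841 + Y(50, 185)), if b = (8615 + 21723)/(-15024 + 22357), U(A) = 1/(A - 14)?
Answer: -122874936/1184834322113 ≈ -0.00010371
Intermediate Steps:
U(A) = 1/(-14 + A)
Y(d, M) = (-165 + d)/(-209 + M)
b = 30338/7333 ≈ 4.1372
(b + U(-155))/(-39841 + Y(50, 185)) = (30338/7333 + 1/(-14 - 155))/(-39841 + (-165 + 50)/(-209 + 185)) = (30338/7333 + 1/(-169))/(-39841 - 115/(-24)) = (30338/7333 - 1/169)/(-39841 - 1/24*(-115)) = 5119789/(1239277*(-39841 + 115/24)) = 5119789/(1239277*(-956069/24)) = (5119789/1239277)*(-24/956069) = -122874936/1184834322113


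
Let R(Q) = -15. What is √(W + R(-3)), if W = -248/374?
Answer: I*√547723/187 ≈ 3.9577*I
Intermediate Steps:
W = -124/187 (W = -248*1/374 = -124/187 ≈ -0.66310)
√(W + R(-3)) = √(-124/187 - 15) = √(-2929/187) = I*√547723/187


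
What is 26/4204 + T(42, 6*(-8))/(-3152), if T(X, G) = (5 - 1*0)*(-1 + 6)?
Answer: -5787/3312752 ≈ -0.0017469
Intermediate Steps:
T(X, G) = 25 (T(X, G) = (5 + 0)*5 = 5*5 = 25)
26/4204 + T(42, 6*(-8))/(-3152) = 26/4204 + 25/(-3152) = 26*(1/4204) + 25*(-1/3152) = 13/2102 - 25/3152 = -5787/3312752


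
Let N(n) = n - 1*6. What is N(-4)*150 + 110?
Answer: -1390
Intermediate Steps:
N(n) = -6 + n (N(n) = n - 6 = -6 + n)
N(-4)*150 + 110 = (-6 - 4)*150 + 110 = -10*150 + 110 = -1500 + 110 = -1390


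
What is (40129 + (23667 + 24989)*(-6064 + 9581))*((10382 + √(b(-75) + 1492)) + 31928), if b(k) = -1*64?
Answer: 7241918419110 + 342326562*√357 ≈ 7.2484e+12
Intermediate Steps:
b(k) = -64
(40129 + (23667 + 24989)*(-6064 + 9581))*((10382 + √(b(-75) + 1492)) + 31928) = (40129 + (23667 + 24989)*(-6064 + 9581))*((10382 + √(-64 + 1492)) + 31928) = (40129 + 48656*3517)*((10382 + √1428) + 31928) = (40129 + 171123152)*((10382 + 2*√357) + 31928) = 171163281*(42310 + 2*√357) = 7241918419110 + 342326562*√357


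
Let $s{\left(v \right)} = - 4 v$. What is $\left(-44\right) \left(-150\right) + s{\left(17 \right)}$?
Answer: $6532$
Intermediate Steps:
$\left(-44\right) \left(-150\right) + s{\left(17 \right)} = \left(-44\right) \left(-150\right) - 68 = 6600 - 68 = 6532$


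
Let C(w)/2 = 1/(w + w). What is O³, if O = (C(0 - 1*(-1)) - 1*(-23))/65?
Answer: 13824/274625 ≈ 0.050338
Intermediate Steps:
C(w) = 1/w (C(w) = 2/(w + w) = 2/((2*w)) = 2*(1/(2*w)) = 1/w)
O = 24/65 (O = (1/(0 - 1*(-1)) - 1*(-23))/65 = (1/(0 + 1) + 23)*(1/65) = (1/1 + 23)*(1/65) = (1 + 23)*(1/65) = 24*(1/65) = 24/65 ≈ 0.36923)
O³ = (24/65)³ = 13824/274625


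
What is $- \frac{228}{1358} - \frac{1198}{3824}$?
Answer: $- \frac{624689}{1298248} \approx -0.48118$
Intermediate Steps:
$- \frac{228}{1358} - \frac{1198}{3824} = \left(-228\right) \frac{1}{1358} - \frac{599}{1912} = - \frac{114}{679} - \frac{599}{1912} = - \frac{624689}{1298248}$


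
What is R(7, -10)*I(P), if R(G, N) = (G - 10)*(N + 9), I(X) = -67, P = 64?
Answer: -201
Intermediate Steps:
R(G, N) = (-10 + G)*(9 + N)
R(7, -10)*I(P) = (-90 - 10*(-10) + 9*7 + 7*(-10))*(-67) = (-90 + 100 + 63 - 70)*(-67) = 3*(-67) = -201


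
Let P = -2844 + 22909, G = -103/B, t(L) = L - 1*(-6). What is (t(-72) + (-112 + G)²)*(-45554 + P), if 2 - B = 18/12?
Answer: -2575867362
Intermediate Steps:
B = ½ (B = 2 - 18/12 = 2 - 1*3/2 = 2 - 3/2 = ½ ≈ 0.50000)
t(L) = 6 + L (t(L) = L + 6 = 6 + L)
G = -206 (G = -103/½ = -103*2 = -206)
P = 20065
(t(-72) + (-112 + G)²)*(-45554 + P) = ((6 - 72) + (-112 - 206)²)*(-45554 + 20065) = (-66 + (-318)²)*(-25489) = (-66 + 101124)*(-25489) = 101058*(-25489) = -2575867362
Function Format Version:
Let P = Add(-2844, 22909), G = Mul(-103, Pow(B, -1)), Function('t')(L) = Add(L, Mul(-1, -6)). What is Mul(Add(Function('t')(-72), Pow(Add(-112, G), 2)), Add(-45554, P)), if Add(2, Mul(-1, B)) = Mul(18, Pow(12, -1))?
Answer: -2575867362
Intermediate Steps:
B = Rational(1, 2) (B = Add(2, Mul(-1, Mul(18, Pow(12, -1)))) = Add(2, Mul(-1, Mul(18, Rational(1, 12)))) = Add(2, Mul(-1, Rational(3, 2))) = Add(2, Rational(-3, 2)) = Rational(1, 2) ≈ 0.50000)
Function('t')(L) = Add(6, L) (Function('t')(L) = Add(L, 6) = Add(6, L))
G = -206 (G = Mul(-103, Pow(Rational(1, 2), -1)) = Mul(-103, 2) = -206)
P = 20065
Mul(Add(Function('t')(-72), Pow(Add(-112, G), 2)), Add(-45554, P)) = Mul(Add(Add(6, -72), Pow(Add(-112, -206), 2)), Add(-45554, 20065)) = Mul(Add(-66, Pow(-318, 2)), -25489) = Mul(Add(-66, 101124), -25489) = Mul(101058, -25489) = -2575867362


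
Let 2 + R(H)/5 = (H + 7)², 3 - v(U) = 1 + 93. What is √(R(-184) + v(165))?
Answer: 8*√2446 ≈ 395.66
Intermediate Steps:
v(U) = -91 (v(U) = 3 - (1 + 93) = 3 - 1*94 = 3 - 94 = -91)
R(H) = -10 + 5*(7 + H)² (R(H) = -10 + 5*(H + 7)² = -10 + 5*(7 + H)²)
√(R(-184) + v(165)) = √((-10 + 5*(7 - 184)²) - 91) = √((-10 + 5*(-177)²) - 91) = √((-10 + 5*31329) - 91) = √((-10 + 156645) - 91) = √(156635 - 91) = √156544 = 8*√2446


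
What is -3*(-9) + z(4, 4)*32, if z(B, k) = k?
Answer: 155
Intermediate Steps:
-3*(-9) + z(4, 4)*32 = -3*(-9) + 4*32 = 27 + 128 = 155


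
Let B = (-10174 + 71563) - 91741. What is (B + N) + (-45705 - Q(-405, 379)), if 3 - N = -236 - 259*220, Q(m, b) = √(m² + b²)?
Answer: -18838 - √307666 ≈ -19393.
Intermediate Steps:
B = -30352 (B = 61389 - 91741 = -30352)
Q(m, b) = √(b² + m²)
N = 57219 (N = 3 - (-236 - 259*220) = 3 - (-236 - 56980) = 3 - 1*(-57216) = 3 + 57216 = 57219)
(B + N) + (-45705 - Q(-405, 379)) = (-30352 + 57219) + (-45705 - √(379² + (-405)²)) = 26867 + (-45705 - √(143641 + 164025)) = 26867 + (-45705 - √307666) = -18838 - √307666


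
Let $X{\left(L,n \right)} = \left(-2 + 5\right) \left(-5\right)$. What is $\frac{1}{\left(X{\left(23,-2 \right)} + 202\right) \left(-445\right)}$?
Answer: $- \frac{1}{83215} \approx -1.2017 \cdot 10^{-5}$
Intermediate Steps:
$X{\left(L,n \right)} = -15$ ($X{\left(L,n \right)} = 3 \left(-5\right) = -15$)
$\frac{1}{\left(X{\left(23,-2 \right)} + 202\right) \left(-445\right)} = \frac{1}{\left(-15 + 202\right) \left(-445\right)} = \frac{1}{187 \left(-445\right)} = \frac{1}{-83215} = - \frac{1}{83215}$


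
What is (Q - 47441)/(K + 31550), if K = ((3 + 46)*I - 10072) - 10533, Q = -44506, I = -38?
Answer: -91947/9083 ≈ -10.123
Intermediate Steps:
K = -22467 (K = ((3 + 46)*(-38) - 10072) - 10533 = (49*(-38) - 10072) - 10533 = (-1862 - 10072) - 10533 = -11934 - 10533 = -22467)
(Q - 47441)/(K + 31550) = (-44506 - 47441)/(-22467 + 31550) = -91947/9083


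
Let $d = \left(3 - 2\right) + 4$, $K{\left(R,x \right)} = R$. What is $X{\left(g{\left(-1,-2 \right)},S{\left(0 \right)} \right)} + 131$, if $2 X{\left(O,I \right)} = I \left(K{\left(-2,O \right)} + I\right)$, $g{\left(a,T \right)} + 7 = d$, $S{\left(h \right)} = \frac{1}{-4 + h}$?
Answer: $\frac{4201}{32} \approx 131.28$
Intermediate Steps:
$d = 5$ ($d = 1 + 4 = 5$)
$g{\left(a,T \right)} = -2$ ($g{\left(a,T \right)} = -7 + 5 = -2$)
$X{\left(O,I \right)} = \frac{I \left(-2 + I\right)}{2}$
$X{\left(g{\left(-1,-2 \right)},S{\left(0 \right)} \right)} + 131 = \frac{-2 + \frac{1}{-4 + 0}}{2 \left(-4 + 0\right)} + 131 = \frac{-2 + \frac{1}{-4}}{2 \left(-4\right)} + 131 = \frac{1}{2} \left(- \frac{1}{4}\right) \left(-2 - \frac{1}{4}\right) + 131 = \frac{1}{2} \left(- \frac{1}{4}\right) \left(- \frac{9}{4}\right) + 131 = \frac{9}{32} + 131 = \frac{4201}{32}$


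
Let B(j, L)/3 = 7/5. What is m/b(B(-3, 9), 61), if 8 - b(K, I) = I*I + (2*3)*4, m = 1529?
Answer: -1529/3737 ≈ -0.40915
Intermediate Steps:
B(j, L) = 21/5 (B(j, L) = 3*(7/5) = 21/5)
b(K, I) = -16 - I² (b(K, I) = 8 - (I*I + (2*3)*4) = 8 - (I² + 6*4) = 8 - (I² + 24) = 8 - (24 + I²) = 8 + (-24 - I²) = -16 - I²)
m/b(B(-3, 9), 61) = 1529/(-16 - 1*61²) = 1529/(-16 - 1*3721) = 1529/(-16 - 3721) = 1529/(-3737) = 1529*(-1/3737) = -1529/3737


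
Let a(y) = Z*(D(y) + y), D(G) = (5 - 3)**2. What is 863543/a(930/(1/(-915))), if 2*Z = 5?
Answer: -863543/2127365 ≈ -0.40592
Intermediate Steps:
Z = 5/2 (Z = (1/2)*5 = 5/2 ≈ 2.5000)
D(G) = 4 (D(G) = 2**2 = 4)
a(y) = 10 + 5*y/2 (a(y) = 5*(4 + y)/2 = 10 + 5*y/2)
863543/a(930/(1/(-915))) = 863543/(10 + 5*(930/(1/(-915)))/2) = 863543/(10 + 5*(930/(-1/915))/2) = 863543/(10 + 5*(930*(-915))/2) = 863543/(10 + (5/2)*(-850950)) = 863543/(10 - 2127375) = 863543/(-2127365) = 863543*(-1/2127365) = -863543/2127365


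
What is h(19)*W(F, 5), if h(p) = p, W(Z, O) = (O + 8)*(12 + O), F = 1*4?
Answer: 4199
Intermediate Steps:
F = 4
W(Z, O) = (8 + O)*(12 + O)
h(19)*W(F, 5) = 19*(96 + 5**2 + 20*5) = 19*(96 + 25 + 100) = 19*221 = 4199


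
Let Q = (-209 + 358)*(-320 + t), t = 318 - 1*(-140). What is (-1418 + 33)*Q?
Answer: -28478370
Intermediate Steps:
t = 458 (t = 318 + 140 = 458)
Q = 20562 (Q = (-209 + 358)*(-320 + 458) = 149*138 = 20562)
(-1418 + 33)*Q = (-1418 + 33)*20562 = -1385*20562 = -28478370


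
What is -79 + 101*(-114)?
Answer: -11593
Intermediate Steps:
-79 + 101*(-114) = -79 - 11514 = -11593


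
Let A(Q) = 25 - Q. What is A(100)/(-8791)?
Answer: 75/8791 ≈ 0.0085315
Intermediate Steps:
A(100)/(-8791) = (25 - 1*100)/(-8791) = (25 - 100)*(-1/8791) = -75*(-1/8791) = 75/8791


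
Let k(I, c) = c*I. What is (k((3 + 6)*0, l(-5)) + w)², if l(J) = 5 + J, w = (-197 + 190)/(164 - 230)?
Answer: 49/4356 ≈ 0.011249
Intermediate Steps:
w = 7/66 (w = -7/(-66) = -7*(-1/66) = 7/66 ≈ 0.10606)
k(I, c) = I*c
(k((3 + 6)*0, l(-5)) + w)² = (((3 + 6)*0)*(5 - 5) + 7/66)² = ((9*0)*0 + 7/66)² = (0*0 + 7/66)² = (0 + 7/66)² = (7/66)² = 49/4356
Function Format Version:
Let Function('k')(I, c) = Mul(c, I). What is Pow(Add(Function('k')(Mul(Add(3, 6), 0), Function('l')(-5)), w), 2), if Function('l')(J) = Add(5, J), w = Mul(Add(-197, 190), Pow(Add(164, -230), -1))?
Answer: Rational(49, 4356) ≈ 0.011249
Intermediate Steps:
w = Rational(7, 66) (w = Mul(-7, Pow(-66, -1)) = Mul(-7, Rational(-1, 66)) = Rational(7, 66) ≈ 0.10606)
Function('k')(I, c) = Mul(I, c)
Pow(Add(Function('k')(Mul(Add(3, 6), 0), Function('l')(-5)), w), 2) = Pow(Add(Mul(Mul(Add(3, 6), 0), Add(5, -5)), Rational(7, 66)), 2) = Pow(Add(Mul(Mul(9, 0), 0), Rational(7, 66)), 2) = Pow(Add(Mul(0, 0), Rational(7, 66)), 2) = Pow(Add(0, Rational(7, 66)), 2) = Pow(Rational(7, 66), 2) = Rational(49, 4356)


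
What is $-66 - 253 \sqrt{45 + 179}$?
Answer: $-66 - 1012 \sqrt{14} \approx -3852.6$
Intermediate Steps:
$-66 - 253 \sqrt{45 + 179} = -66 - 253 \sqrt{224} = -66 - 253 \cdot 4 \sqrt{14} = -66 - 1012 \sqrt{14}$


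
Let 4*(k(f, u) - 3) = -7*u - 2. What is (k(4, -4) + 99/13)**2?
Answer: 198025/676 ≈ 292.94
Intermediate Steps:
k(f, u) = 5/2 - 7*u/4 (k(f, u) = 3 + (-7*u - 2)/4 = 3 + (-2 - 7*u)/4 = 3 + (-1/2 - 7*u/4) = 5/2 - 7*u/4)
(k(4, -4) + 99/13)**2 = ((5/2 - 7/4*(-4)) + 99/13)**2 = ((5/2 + 7) + 99*(1/13))**2 = (19/2 + 99/13)**2 = (445/26)**2 = 198025/676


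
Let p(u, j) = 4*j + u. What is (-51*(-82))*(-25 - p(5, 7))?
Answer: -242556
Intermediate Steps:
p(u, j) = u + 4*j
(-51*(-82))*(-25 - p(5, 7)) = (-51*(-82))*(-25 - (5 + 4*7)) = 4182*(-25 - (5 + 28)) = 4182*(-25 - 1*33) = 4182*(-25 - 33) = 4182*(-58) = -242556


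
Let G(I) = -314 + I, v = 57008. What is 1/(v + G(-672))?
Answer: 1/56022 ≈ 1.7850e-5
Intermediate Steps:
1/(v + G(-672)) = 1/(57008 + (-314 - 672)) = 1/(57008 - 986) = 1/56022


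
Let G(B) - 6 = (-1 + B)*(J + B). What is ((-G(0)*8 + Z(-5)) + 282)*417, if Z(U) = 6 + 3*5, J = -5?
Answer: 89655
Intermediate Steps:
Z(U) = 21 (Z(U) = 6 + 15 = 21)
G(B) = 6 + (-1 + B)*(-5 + B)
((-G(0)*8 + Z(-5)) + 282)*417 = ((-(11 + 0² - 6*0)*8 + 21) + 282)*417 = ((-(11 + 0 + 0)*8 + 21) + 282)*417 = ((-1*11*8 + 21) + 282)*417 = ((-11*8 + 21) + 282)*417 = ((-88 + 21) + 282)*417 = (-67 + 282)*417 = 215*417 = 89655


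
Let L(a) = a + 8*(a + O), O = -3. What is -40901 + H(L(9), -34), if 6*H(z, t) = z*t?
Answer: -41224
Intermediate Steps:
L(a) = -24 + 9*a (L(a) = a + 8*(a - 3) = a + 8*(-3 + a) = a + (-24 + 8*a) = -24 + 9*a)
H(z, t) = t*z/6 (H(z, t) = (z*t)/6 = (t*z)/6 = t*z/6)
-40901 + H(L(9), -34) = -40901 + (1/6)*(-34)*(-24 + 9*9) = -40901 + (1/6)*(-34)*(-24 + 81) = -40901 + (1/6)*(-34)*57 = -40901 - 323 = -41224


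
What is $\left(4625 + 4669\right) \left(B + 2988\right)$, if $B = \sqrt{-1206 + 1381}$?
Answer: $27770472 + 46470 \sqrt{7} \approx 2.7893 \cdot 10^{7}$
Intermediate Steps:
$B = 5 \sqrt{7}$ ($B = \sqrt{175} = 5 \sqrt{7} \approx 13.229$)
$\left(4625 + 4669\right) \left(B + 2988\right) = \left(4625 + 4669\right) \left(5 \sqrt{7} + 2988\right) = 9294 \left(2988 + 5 \sqrt{7}\right) = 27770472 + 46470 \sqrt{7}$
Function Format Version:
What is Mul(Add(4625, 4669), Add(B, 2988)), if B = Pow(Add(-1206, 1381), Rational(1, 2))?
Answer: Add(27770472, Mul(46470, Pow(7, Rational(1, 2)))) ≈ 2.7893e+7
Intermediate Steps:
B = Mul(5, Pow(7, Rational(1, 2))) (B = Pow(175, Rational(1, 2)) = Mul(5, Pow(7, Rational(1, 2))) ≈ 13.229)
Mul(Add(4625, 4669), Add(B, 2988)) = Mul(Add(4625, 4669), Add(Mul(5, Pow(7, Rational(1, 2))), 2988)) = Mul(9294, Add(2988, Mul(5, Pow(7, Rational(1, 2))))) = Add(27770472, Mul(46470, Pow(7, Rational(1, 2))))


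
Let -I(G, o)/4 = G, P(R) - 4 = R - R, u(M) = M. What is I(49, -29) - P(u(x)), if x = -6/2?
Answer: -200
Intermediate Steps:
x = -3 (x = -6*½ = -3)
P(R) = 4 (P(R) = 4 + (R - R) = 4 + 0 = 4)
I(G, o) = -4*G
I(49, -29) - P(u(x)) = -4*49 - 1*4 = -196 - 4 = -200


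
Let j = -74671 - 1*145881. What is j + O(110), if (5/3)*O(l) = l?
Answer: -220486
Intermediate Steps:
O(l) = 3*l/5
j = -220552 (j = -74671 - 145881 = -220552)
j + O(110) = -220552 + (3/5)*110 = -220552 + 66 = -220486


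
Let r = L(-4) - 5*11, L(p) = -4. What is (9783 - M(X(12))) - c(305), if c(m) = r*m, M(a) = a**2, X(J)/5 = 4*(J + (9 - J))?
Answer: -4622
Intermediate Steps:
X(J) = 180 (X(J) = 5*(4*(J + (9 - J))) = 5*(4*9) = 5*36 = 180)
r = -59 (r = -4 - 5*11 = -4 - 55 = -59)
c(m) = -59*m
(9783 - M(X(12))) - c(305) = (9783 - 1*180**2) - (-59)*305 = (9783 - 1*32400) - 1*(-17995) = (9783 - 32400) + 17995 = -22617 + 17995 = -4622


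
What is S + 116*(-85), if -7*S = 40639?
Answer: -109659/7 ≈ -15666.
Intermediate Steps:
S = -40639/7 (S = -⅐*40639 = -40639/7 ≈ -5805.6)
S + 116*(-85) = -40639/7 + 116*(-85) = -40639/7 - 9860 = -109659/7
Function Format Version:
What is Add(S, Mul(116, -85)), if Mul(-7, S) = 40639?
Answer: Rational(-109659, 7) ≈ -15666.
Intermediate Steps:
S = Rational(-40639, 7) (S = Mul(Rational(-1, 7), 40639) = Rational(-40639, 7) ≈ -5805.6)
Add(S, Mul(116, -85)) = Add(Rational(-40639, 7), Mul(116, -85)) = Add(Rational(-40639, 7), -9860) = Rational(-109659, 7)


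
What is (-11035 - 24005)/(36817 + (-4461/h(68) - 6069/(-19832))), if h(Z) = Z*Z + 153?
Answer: -45473982720/47779311413 ≈ -0.95175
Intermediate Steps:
h(Z) = 153 + Z**2 (h(Z) = Z**2 + 153 = 153 + Z**2)
(-11035 - 24005)/(36817 + (-4461/h(68) - 6069/(-19832))) = (-11035 - 24005)/(36817 + (-4461/(153 + 68**2) - 6069/(-19832))) = -35040/(36817 + (-4461/(153 + 4624) - 6069*(-1/19832))) = -35040/(36817 + (-4461/4777 + 6069/19832)) = -35040/(36817 - 59478939/94737464) = -35040/3487889733149/94737464 = -35040*94737464/3487889733149 = -45473982720/47779311413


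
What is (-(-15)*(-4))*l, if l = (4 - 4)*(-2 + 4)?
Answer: 0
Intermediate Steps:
l = 0 (l = 0*2 = 0)
(-(-15)*(-4))*l = -(-15)*(-4)*0 = -3*20*0 = -60*0 = 0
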